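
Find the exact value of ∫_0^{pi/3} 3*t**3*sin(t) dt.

-9*sqrt(3) - pi**3/18 + sqrt(3)*pi**2/2 + 3*pi

Integrate by parts 3 times (u = t^3, dv = 3*sin(t) dt).
An antiderivative is F(t) = -3*t**3*cos(t) + 9*t**2*sin(t) + 18*t*cos(t) - 18*sin(t).
Then F(pi/3) - F(0) = (-9*sqrt(3) - pi**3/18 + sqrt(3)*pi**2/2 + 3*pi) - (0) = -9*sqrt(3) - pi**3/18 + sqrt(3)*pi**2/2 + 3*pi.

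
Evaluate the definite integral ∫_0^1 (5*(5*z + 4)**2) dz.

665/3

Let u = 5*z + 4, so du = 5 dz. When z = 0, u = 4; when z = 1, u = 9.
The integral becomes ∫ u**2 du from 4 to 9, with antiderivative u**3/3.
Back in z: F(z) = (5*z + 4)**3/3.
Then F(1) - F(0) = (243) - (64/3) = 665/3.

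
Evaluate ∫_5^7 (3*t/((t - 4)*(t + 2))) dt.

Factor the denominator: t**2 - 2*t - 8 = (t + 2)(t - 4).
Partial fractions: 3*t/((t - 4)*(t + 2)) = 1/(t + 2) + 2/(t - 4).
An antiderivative is F(t) = 2*log(t - 4) + log(t + 2).
Then F(7) - F(5) = (log(81)) - (log(7)) = log(81/7).

log(81/7)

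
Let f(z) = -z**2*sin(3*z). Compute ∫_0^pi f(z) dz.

Integrate by parts twice (u = z^2, dv = -sin(3*z) dz).
An antiderivative is F(z) = z**2*cos(3*z)/3 - 2*z*sin(3*z)/9 - 2*cos(3*z)/27.
Then F(pi) - F(0) = (2/27 - pi**2/3) - (-2/27) = 4/27 - pi**2/3.

4/27 - pi**2/3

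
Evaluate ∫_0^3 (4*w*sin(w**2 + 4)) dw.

Let u = w**2 + 4, so du = 2*w dw. When w = 0, u = 4; when w = 3, u = 13.
The integral becomes 2·∫ sin(u) du from 4 to 13, with antiderivative -2*cos(u).
Back in w: F(w) = -2*cos(w**2 + 4).
Then F(3) - F(0) = (-2*cos(13)) - (-2*cos(4)) = -2*cos(13) + 2*cos(4).

-2*cos(13) + 2*cos(4)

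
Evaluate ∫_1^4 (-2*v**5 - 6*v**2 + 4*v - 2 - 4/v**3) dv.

-11751/8

By the power rule, an antiderivative is F(v) = -v**6/3 - 2*v**3 + 2*v**2 - 2*v + 2/v**2.
Then F(4) - F(1) = (-35261/24) - (-1/3) = -11751/8.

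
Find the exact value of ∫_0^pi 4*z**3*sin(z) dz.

4*pi*(-6 + pi**2)

Integrate by parts 3 times (u = z^3, dv = 4*sin(z) dz).
An antiderivative is F(z) = -4*z**3*cos(z) + 12*z**2*sin(z) + 24*z*cos(z) - 24*sin(z).
Then F(pi) - F(0) = (4*pi*(-6 + pi**2)) - (0) = 4*pi*(-6 + pi**2).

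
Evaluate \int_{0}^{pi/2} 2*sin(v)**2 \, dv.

Use the identity sin^2(v) = (1 - cos(2*v))/2.
An antiderivative is F(v) = v - sin(2*v)/2.
Then F(pi/2) - F(0) = (pi/2) - (0) = pi/2.

pi/2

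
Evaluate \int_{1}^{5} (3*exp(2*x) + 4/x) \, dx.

-3*exp(2)/2 + 4*log(5) + 3*exp(10)/2

An antiderivative is F(x) = 3*exp(2*x)/2 + 4*log(x).
Then F(5) - F(1) = (4*log(5) + 3*exp(10)/2) - (3*exp(2)/2) = -3*exp(2)/2 + 4*log(5) + 3*exp(10)/2.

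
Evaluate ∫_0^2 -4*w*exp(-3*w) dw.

Integrate by parts once (u = w, dv = -4*exp(-3*w) dw).
An antiderivative is F(w) = (12*w + 4)*exp(-3*w)/9.
Then F(2) - F(0) = (28*exp(-6)/9) - (4/9) = -4/9 + 28*exp(-6)/9.

-4/9 + 28*exp(-6)/9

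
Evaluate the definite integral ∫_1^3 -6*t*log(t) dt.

12 - 27*log(3)

Integrate by parts once (u = ln t, dv = -6*t dt).
An antiderivative is F(t) = -3*t**2*(2*log(t) - 1)/2.
Then F(3) - F(1) = (27/2 - 27*log(3)) - (3/2) = 12 - 27*log(3).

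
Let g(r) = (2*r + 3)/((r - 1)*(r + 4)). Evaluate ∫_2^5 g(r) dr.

log(6)

Factor the denominator: r**2 + 3*r - 4 = (r + 4)(r - 1).
Partial fractions: (2*r + 3)/((r - 1)*(r + 4)) = 1/(r + 4) + 1/(r - 1).
An antiderivative is F(r) = log(r - 1) + log(r + 4).
Then F(5) - F(2) = (log(36)) - (log(6)) = log(6).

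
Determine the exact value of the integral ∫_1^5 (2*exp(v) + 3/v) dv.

An antiderivative is F(v) = 2*exp(v) + 3*log(v).
Then F(5) - F(1) = (3*log(5) + 2*exp(5)) - (2*exp(1)) = -2*exp(1) + 3*log(5) + 2*exp(5).

-2*exp(1) + 3*log(5) + 2*exp(5)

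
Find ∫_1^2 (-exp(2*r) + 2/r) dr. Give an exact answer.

-exp(4)/2 + log(4) + exp(2)/2

An antiderivative is F(r) = -exp(2*r)/2 + 2*log(r).
Then F(2) - F(1) = (-exp(4)/2 + log(4)) - (-exp(2)/2) = -exp(4)/2 + log(4) + exp(2)/2.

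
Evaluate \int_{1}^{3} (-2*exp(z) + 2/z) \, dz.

An antiderivative is F(z) = -2*exp(z) + 2*log(z).
Then F(3) - F(1) = (-2*exp(3) + 2*log(3)) - (-2*exp(1)) = -2*exp(3) + 2*log(3) + 2*exp(1).

-2*exp(3) + 2*log(3) + 2*exp(1)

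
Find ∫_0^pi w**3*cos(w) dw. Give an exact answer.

12 - 3*pi**2

Integrate by parts 3 times (u = w^3, dv = cos(w) dw).
An antiderivative is F(w) = w**3*sin(w) + 3*w**2*cos(w) - 6*w*sin(w) - 6*cos(w).
Then F(pi) - F(0) = (6 - 3*pi**2) - (-6) = 12 - 3*pi**2.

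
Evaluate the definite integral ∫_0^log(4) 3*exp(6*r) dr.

4095/2

Let u = exp(r), so du = exp(r) dr. When r = 0, u = 1; when r = log(4), u = 4.
The integral becomes 3·∫ u**5 du from 1 to 4, with antiderivative u**6/2.
Back in r: F(r) = exp(6*r)/2.
Then F(log(4)) - F(0) = (2048) - (1/2) = 4095/2.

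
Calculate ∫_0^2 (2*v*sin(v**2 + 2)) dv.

Let u = v**2 + 2, so du = 2*v dv. When v = 0, u = 2; when v = 2, u = 6.
The integral becomes ∫ sin(u) du from 2 to 6, with antiderivative -cos(u).
Back in v: F(v) = -cos(v**2 + 2).
Then F(2) - F(0) = (-cos(6)) - (-cos(2)) = -cos(6) + cos(2).

-cos(6) + cos(2)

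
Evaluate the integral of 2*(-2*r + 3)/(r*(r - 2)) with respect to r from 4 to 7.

-3*log(7) - log(5) + 7*log(2)

Factor the denominator: r**2 - 2*r = r(r - 2).
Partial fractions: 2*(-2*r + 3)/(r*(r - 2)) = -3/r - 1/(r - 2).
An antiderivative is F(r) = -3*log(r) - log(r - 2).
Then F(7) - F(4) = (-3*log(7) - log(5)) - (-7*log(2)) = -3*log(7) - log(5) + 7*log(2).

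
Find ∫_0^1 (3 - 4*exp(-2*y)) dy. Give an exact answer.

2*exp(-2) + 1

An antiderivative is F(y) = 3*y + 2*exp(-2*y).
Then F(1) - F(0) = (2*exp(-2) + 3) - (2) = 2*exp(-2) + 1.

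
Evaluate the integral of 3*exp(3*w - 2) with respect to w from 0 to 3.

-(1 - exp(9))*exp(-2)

Let u = 3*w - 2, so du = 3 dw. When w = 0, u = -2; when w = 3, u = 7.
The integral becomes ∫ exp(u) du from -2 to 7, with antiderivative exp(u).
Back in w: F(w) = exp(3*w - 2).
Then F(3) - F(0) = (exp(7)) - (exp(-2)) = -(1 - exp(9))*exp(-2).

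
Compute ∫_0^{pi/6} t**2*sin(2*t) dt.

Integrate by parts twice (u = t^2, dv = sin(2*t) dt).
An antiderivative is F(t) = -t**2*cos(2*t)/2 + t*sin(2*t)/2 + cos(2*t)/4.
Then F(pi/6) - F(0) = (-pi**2/144 + 1/8 + sqrt(3)*pi/24) - (1/4) = -1/8 - pi**2/144 + sqrt(3)*pi/24.

-1/8 - pi**2/144 + sqrt(3)*pi/24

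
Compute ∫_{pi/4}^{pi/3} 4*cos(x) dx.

An antiderivative is F(x) = 4*sin(x).
Then F(pi/3) - F(pi/4) = (2*sqrt(3)) - (2*sqrt(2)) = -2*sqrt(2) + 2*sqrt(3).

-2*sqrt(2) + 2*sqrt(3)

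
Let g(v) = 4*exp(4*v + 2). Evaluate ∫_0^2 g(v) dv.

Let u = 4*v + 2, so du = 4 dv. When v = 0, u = 2; when v = 2, u = 10.
The integral becomes ∫ exp(u) du from 2 to 10, with antiderivative exp(u).
Back in v: F(v) = exp(4*v + 2).
Then F(2) - F(0) = (exp(10)) - (exp(2)) = -exp(2) + exp(10).

-exp(2) + exp(10)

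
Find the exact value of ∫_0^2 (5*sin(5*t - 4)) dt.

-cos(6) + cos(4)

Let u = 5*t - 4, so du = 5 dt. When t = 0, u = -4; when t = 2, u = 6.
The integral becomes ∫ sin(u) du from -4 to 6, with antiderivative -cos(u).
Back in t: F(t) = -cos(5*t - 4).
Then F(2) - F(0) = (-cos(6)) - (-cos(4)) = -cos(6) + cos(4).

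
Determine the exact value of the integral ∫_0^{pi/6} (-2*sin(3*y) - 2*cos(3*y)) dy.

-4/3

An antiderivative is F(y) = -2*sin(3*y)/3 + 2*cos(3*y)/3.
Then F(pi/6) - F(0) = (-2/3) - (2/3) = -4/3.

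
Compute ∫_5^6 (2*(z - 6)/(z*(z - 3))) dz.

-4*log(5) + 2*log(3) + 6*log(2)

Factor the denominator: z**2 - 3*z = z(z - 3).
Partial fractions: 2*(z - 6)/(z*(z - 3)) = 4/z - 2/(z - 3).
An antiderivative is F(z) = 4*log(z) - 2*log(z - 3).
Then F(6) - F(5) = (2*log(3) + 4*log(2)) - (-2*log(2) + 4*log(5)) = -4*log(5) + 2*log(3) + 6*log(2).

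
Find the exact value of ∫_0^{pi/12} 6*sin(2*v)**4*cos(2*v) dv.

Let u = sin(2*v), so du = 2*cos(2*v) dv. When v = 0, u = 0; when v = pi/12, u = 1/2.
The integral becomes 3·∫ u**4 du from 0 to 1/2, with antiderivative 3*u**5/5.
Back in v: F(v) = 3*sin(2*v)**5/5.
Then F(pi/12) - F(0) = (3/160) - (0) = 3/160.

3/160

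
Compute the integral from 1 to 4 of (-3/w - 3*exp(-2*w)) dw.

-6*log(2) - 3*exp(-2)/2 + 3*exp(-8)/2

An antiderivative is F(w) = -3*log(w) + 3*exp(-2*w)/2.
Then F(4) - F(1) = (-6*log(2) + 3*exp(-8)/2) - (3*exp(-2)/2) = -6*log(2) - 3*exp(-2)/2 + 3*exp(-8)/2.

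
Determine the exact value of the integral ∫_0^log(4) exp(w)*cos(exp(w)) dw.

-sin(1) + sin(4)

Let u = exp(w), so du = exp(w) dw. When w = 0, u = 1; when w = log(4), u = 4.
The integral becomes ∫ cos(u) du from 1 to 4, with antiderivative sin(u).
Back in w: F(w) = sin(exp(w)).
Then F(log(4)) - F(0) = (sin(4)) - (sin(1)) = -sin(1) + sin(4).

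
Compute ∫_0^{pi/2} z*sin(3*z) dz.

Integrate by parts once (u = z, dv = sin(3*z) dz).
An antiderivative is F(z) = -z*cos(3*z)/3 + sin(3*z)/9.
Then F(pi/2) - F(0) = (-1/9) - (0) = -1/9.

-1/9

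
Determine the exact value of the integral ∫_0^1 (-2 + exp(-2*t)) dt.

An antiderivative is F(t) = -2*t - exp(-2*t)/2.
Then F(1) - F(0) = (-2 - exp(-2)/2) - (-1/2) = -3/2 - exp(-2)/2.

-3/2 - exp(-2)/2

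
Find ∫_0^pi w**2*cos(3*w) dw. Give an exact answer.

-2*pi/9

Integrate by parts twice (u = w^2, dv = cos(3*w) dw).
An antiderivative is F(w) = w**2*sin(3*w)/3 + 2*w*cos(3*w)/9 - 2*sin(3*w)/27.
Then F(pi) - F(0) = (-2*pi/9) - (0) = -2*pi/9.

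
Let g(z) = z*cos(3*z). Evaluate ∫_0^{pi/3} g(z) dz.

-2/9

Integrate by parts once (u = z, dv = cos(3*z) dz).
An antiderivative is F(z) = z*sin(3*z)/3 + cos(3*z)/9.
Then F(pi/3) - F(0) = (-1/9) - (1/9) = -2/9.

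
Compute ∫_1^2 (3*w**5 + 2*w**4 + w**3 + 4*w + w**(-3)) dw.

By the power rule, an antiderivative is F(w) = w**6/2 + 2*w**5/5 + w**4/4 + 2*w**2 - 1/(2*w**2).
Then F(2) - F(1) = (2267/40) - (53/20) = 2161/40.

2161/40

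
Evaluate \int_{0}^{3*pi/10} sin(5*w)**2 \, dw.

3*pi/20

Use the identity sin^2(5*w) = (1 - cos(10*w))/2.
An antiderivative is F(w) = w/2 - sin(10*w)/20.
Then F(3*pi/10) - F(0) = (3*pi/20) - (0) = 3*pi/20.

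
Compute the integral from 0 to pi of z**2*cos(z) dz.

Integrate by parts twice (u = z^2, dv = cos(z) dz).
An antiderivative is F(z) = z**2*sin(z) + 2*z*cos(z) - 2*sin(z).
Then F(pi) - F(0) = (-2*pi) - (0) = -2*pi.

-2*pi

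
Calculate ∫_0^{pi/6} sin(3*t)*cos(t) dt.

5/16

Use the identity sin(3*t)cos(t) = [sin(4*t) + sin(2*t)]/2.
An antiderivative is F(t) = -cos(2*t)/4 - cos(4*t)/8.
Then F(pi/6) - F(0) = (-1/16) - (-3/8) = 5/16.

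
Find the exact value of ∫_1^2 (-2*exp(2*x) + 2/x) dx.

-exp(4) + log(4) + exp(2)

An antiderivative is F(x) = -exp(2*x) + 2*log(x).
Then F(2) - F(1) = (-exp(4) + log(4)) - (-exp(2)) = -exp(4) + log(4) + exp(2).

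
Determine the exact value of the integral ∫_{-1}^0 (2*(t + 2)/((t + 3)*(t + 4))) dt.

Factor the denominator: t**2 + 7*t + 12 = (t + 4)(t + 3).
Partial fractions: 2*(t + 2)/((t + 3)*(t + 4)) = 4/(t + 4) - 2/(t + 3).
An antiderivative is F(t) = -2*log(t + 3) + 4*log(t + 4).
Then F(0) - F(-1) = (-2*log(3) + 8*log(2)) - (log(81/4)) = -6*log(3) + 10*log(2).

-6*log(3) + 10*log(2)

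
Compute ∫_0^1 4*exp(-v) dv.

4 - 4*exp(-1)

An antiderivative is F(v) = -4*exp(-v).
Then F(1) - F(0) = (-4*exp(-1)) - (-4) = 4 - 4*exp(-1).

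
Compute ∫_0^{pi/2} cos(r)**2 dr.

pi/4

Use the identity cos^2(r) = (1 + cos(2*r))/2.
An antiderivative is F(r) = r/2 + sin(2*r)/4.
Then F(pi/2) - F(0) = (pi/4) - (0) = pi/4.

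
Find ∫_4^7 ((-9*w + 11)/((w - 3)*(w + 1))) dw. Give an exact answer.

Factor the denominator: w**2 - 2*w - 3 = (w + 1)(w - 3).
Partial fractions: (-9*w + 11)/((w - 3)*(w + 1)) = -5/(w + 1) - 4/(w - 3).
An antiderivative is F(w) = -4*log(w - 3) - 5*log(w + 1).
Then F(7) - F(4) = (-23*log(2)) - (-5*log(5)) = -23*log(2) + 5*log(5).

-23*log(2) + 5*log(5)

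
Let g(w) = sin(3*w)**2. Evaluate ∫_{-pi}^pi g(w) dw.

pi

Use the identity sin^2(3*w) = (1 - cos(6*w))/2.
An antiderivative is F(w) = w/2 - sin(6*w)/12.
Then F(pi) - F(-pi) = (pi/2) - (-pi/2) = pi.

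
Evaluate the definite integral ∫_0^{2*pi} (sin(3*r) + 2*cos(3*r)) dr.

An antiderivative is F(r) = 2*sin(3*r)/3 - cos(3*r)/3.
Then F(2*pi) - F(0) = (-1/3) - (-1/3) = 0.

0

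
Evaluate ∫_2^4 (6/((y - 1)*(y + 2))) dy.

log(4)

Factor the denominator: y**2 + y - 2 = (y + 2)(y - 1).
Partial fractions: 6/((y - 1)*(y + 2)) = -2/(y + 2) + 2/(y - 1).
An antiderivative is F(y) = 2*log(y - 1) - 2*log(y + 2).
Then F(4) - F(2) = (-log(4)) - (-log(16)) = log(4).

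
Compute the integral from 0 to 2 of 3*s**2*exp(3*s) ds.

Integrate by parts twice (u = s^2, dv = 3*exp(3*s) ds).
An antiderivative is F(s) = (9*s**2 - 6*s + 2)*exp(3*s)/9.
Then F(2) - F(0) = (26*exp(6)/9) - (2/9) = -2/9 + 26*exp(6)/9.

-2/9 + 26*exp(6)/9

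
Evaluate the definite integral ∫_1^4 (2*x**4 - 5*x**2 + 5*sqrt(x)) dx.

By the power rule, an antiderivative is F(x) = 2*x**5/5 + 10*x**(3/2)/3 - 5*x**3/3.
Then F(4) - F(1) = (1648/5) - (31/15) = 4913/15.

4913/15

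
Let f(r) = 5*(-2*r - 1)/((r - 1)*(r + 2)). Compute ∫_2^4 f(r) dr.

Factor the denominator: r**2 + r - 2 = (r + 2)(r - 1).
Partial fractions: 5*(-2*r - 1)/((r - 1)*(r + 2)) = -5/(r + 2) - 5/(r - 1).
An antiderivative is F(r) = -5*log(r - 1) - 5*log(r + 2).
Then F(4) - F(2) = (-10*log(3) - 5*log(2)) - (-10*log(2)) = -10*log(3) + 5*log(2).

-10*log(3) + 5*log(2)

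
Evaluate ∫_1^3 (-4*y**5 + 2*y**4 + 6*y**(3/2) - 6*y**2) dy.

By the power rule, an antiderivative is F(y) = -2*y**6/3 + 12*y**(5/2)/5 + 2*y**5/5 - 2*y**3.
Then F(3) - F(1) = (-2214/5 + 108*sqrt(3)/5) - (2/15) = -6644/15 + 108*sqrt(3)/5.

-6644/15 + 108*sqrt(3)/5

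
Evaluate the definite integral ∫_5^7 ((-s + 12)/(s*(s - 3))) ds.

-4*log(7) + 3*log(2) + 4*log(5)

Factor the denominator: s**2 - 3*s = s(s - 3).
Partial fractions: (-s + 12)/(s*(s - 3)) = -4/s + 3/(s - 3).
An antiderivative is F(s) = -4*log(s) + 3*log(s - 3).
Then F(7) - F(5) = (-4*log(7) + 6*log(2)) - (-4*log(5) + 3*log(2)) = -4*log(7) + 3*log(2) + 4*log(5).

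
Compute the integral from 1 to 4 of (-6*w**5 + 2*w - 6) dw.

-4098

By the power rule, an antiderivative is F(w) = -w**6 + w**2 - 6*w.
Then F(4) - F(1) = (-4104) - (-6) = -4098.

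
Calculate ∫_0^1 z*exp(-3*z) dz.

Integrate by parts once (u = z, dv = exp(-3*z) dz).
An antiderivative is F(z) = (-3*z - 1)*exp(-3*z)/9.
Then F(1) - F(0) = (-4*exp(-3)/9) - (-1/9) = (-4 + exp(3))*exp(-3)/9.

(-4 + exp(3))*exp(-3)/9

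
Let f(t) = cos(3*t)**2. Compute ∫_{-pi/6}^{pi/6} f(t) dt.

pi/6

Use the identity cos^2(3*t) = (1 + cos(6*t))/2.
An antiderivative is F(t) = t/2 + sin(6*t)/12.
Then F(pi/6) - F(-pi/6) = (pi/12) - (-pi/12) = pi/6.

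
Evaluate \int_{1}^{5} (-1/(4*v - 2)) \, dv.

An antiderivative is F(v) = -log(4*v - 2)/4.
Then F(5) - F(1) = (-log(18)/4) - (-log(2)/4) = -log(18)/4 + log(2)/4.

-log(18)/4 + log(2)/4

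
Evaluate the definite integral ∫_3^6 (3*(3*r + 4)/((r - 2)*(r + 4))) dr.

-4*log(7) + 4*log(5) + 14*log(2)

Factor the denominator: r**2 + 2*r - 8 = (r + 4)(r - 2).
Partial fractions: 3*(3*r + 4)/((r - 2)*(r + 4)) = 4/(r + 4) + 5/(r - 2).
An antiderivative is F(r) = 5*log(r - 2) + 4*log(r + 4).
Then F(6) - F(3) = (4*log(5) + 14*log(2)) - (4*log(7)) = -4*log(7) + 4*log(5) + 14*log(2).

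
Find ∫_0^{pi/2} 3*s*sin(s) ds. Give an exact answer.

3

Integrate by parts once (u = s, dv = 3*sin(s) ds).
An antiderivative is F(s) = -3*s*cos(s) + 3*sin(s).
Then F(pi/2) - F(0) = (3) - (0) = 3.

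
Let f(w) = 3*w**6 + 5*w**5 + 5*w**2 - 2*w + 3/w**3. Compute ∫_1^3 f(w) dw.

33184/21

By the power rule, an antiderivative is F(w) = 3*w**7/7 + 5*w**6/6 + 5*w**3/3 - w**2 - 3/(2*w**2).
Then F(3) - F(1) = (33193/21) - (3/7) = 33184/21.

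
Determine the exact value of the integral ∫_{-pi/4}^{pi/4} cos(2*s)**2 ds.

Use the identity cos^2(2*s) = (1 + cos(4*s))/2.
An antiderivative is F(s) = s/2 + sin(4*s)/8.
Then F(pi/4) - F(-pi/4) = (pi/8) - (-pi/8) = pi/4.

pi/4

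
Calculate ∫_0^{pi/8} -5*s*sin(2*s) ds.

Integrate by parts once (u = s, dv = -5*sin(2*s) ds).
An antiderivative is F(s) = 5*s*cos(2*s)/2 - 5*sin(2*s)/4.
Then F(pi/8) - F(0) = (5*sqrt(2)*(-4 + pi)/32) - (0) = 5*sqrt(2)*(-4 + pi)/32.

5*sqrt(2)*(-4 + pi)/32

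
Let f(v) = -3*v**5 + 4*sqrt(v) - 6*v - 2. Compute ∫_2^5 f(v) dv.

By the power rule, an antiderivative is F(v) = -v**6/2 + 8*v**(3/2)/3 - 3*v**2 - 2*v.
Then F(5) - F(2) = (-15795/2 + 40*sqrt(5)/3) - (-48 + 16*sqrt(2)/3) = -15699/2 - 16*sqrt(2)/3 + 40*sqrt(5)/3.

-15699/2 - 16*sqrt(2)/3 + 40*sqrt(5)/3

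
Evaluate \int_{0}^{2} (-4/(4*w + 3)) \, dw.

log(3/11)

An antiderivative is F(w) = -log(4*w + 3).
Then F(2) - F(0) = (-log(11)) - (-log(3)) = log(3/11).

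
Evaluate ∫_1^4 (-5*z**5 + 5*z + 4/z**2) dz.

-3372

By the power rule, an antiderivative is F(z) = -5*z**6/6 + 5*z**2/2 - 4/z.
Then F(4) - F(1) = (-10123/3) - (-7/3) = -3372.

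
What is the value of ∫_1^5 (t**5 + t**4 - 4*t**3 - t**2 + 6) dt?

By the power rule, an antiderivative is F(t) = t**6/6 + t**5/5 - t**4 - t**3/3 + 6*t.
Then F(5) - F(1) = (5185/2) - (151/30) = 38812/15.

38812/15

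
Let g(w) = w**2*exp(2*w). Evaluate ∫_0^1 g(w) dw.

Integrate by parts twice (u = w^2, dv = exp(2*w) dw).
An antiderivative is F(w) = (2*w**2 - 2*w + 1)*exp(2*w)/4.
Then F(1) - F(0) = (exp(2)/4) - (1/4) = -1/4 + exp(2)/4.

-1/4 + exp(2)/4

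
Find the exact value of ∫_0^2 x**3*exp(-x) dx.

Integrate by parts 3 times (u = x^3, dv = exp(-x) dx).
An antiderivative is F(x) = (-x**3 - 3*x**2 - 6*x - 6)*exp(-x).
Then F(2) - F(0) = (-38*exp(-2)) - (-6) = 6 - 38*exp(-2).

6 - 38*exp(-2)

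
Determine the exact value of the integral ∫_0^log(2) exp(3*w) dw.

7/3

Let u = exp(w), so du = exp(w) dw. When w = 0, u = 1; when w = log(2), u = 2.
The integral becomes ∫ u**2 du from 1 to 2, with antiderivative u**3/3.
Back in w: F(w) = exp(3*w)/3.
Then F(log(2)) - F(0) = (8/3) - (1/3) = 7/3.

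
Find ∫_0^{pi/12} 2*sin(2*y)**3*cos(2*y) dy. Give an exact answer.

Let u = sin(2*y), so du = 2*cos(2*y) dy. When y = 0, u = 0; when y = pi/12, u = 1/2.
The integral becomes ∫ u**3 du from 0 to 1/2, with antiderivative u**4/4.
Back in y: F(y) = sin(2*y)**4/4.
Then F(pi/12) - F(0) = (1/64) - (0) = 1/64.

1/64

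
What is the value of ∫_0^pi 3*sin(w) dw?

6

An antiderivative is F(w) = -3*cos(w).
Then F(pi) - F(0) = (3) - (-3) = 6.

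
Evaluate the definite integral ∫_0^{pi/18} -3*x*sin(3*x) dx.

Integrate by parts once (u = x, dv = -3*sin(3*x) dx).
An antiderivative is F(x) = x*cos(3*x) - sin(3*x)/3.
Then F(pi/18) - F(0) = (-1/6 + sqrt(3)*pi/36) - (0) = -1/6 + sqrt(3)*pi/36.

-1/6 + sqrt(3)*pi/36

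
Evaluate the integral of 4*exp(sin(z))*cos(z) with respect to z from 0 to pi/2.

Let u = sin(z), so du = cos(z) dz. When z = 0, u = 0; when z = pi/2, u = 1.
The integral becomes 4·∫ exp(u) du from 0 to 1, with antiderivative 4*exp(u).
Back in z: F(z) = 4*exp(sin(z)).
Then F(pi/2) - F(0) = (4*E) - (4) = -4 + 4*E.

-4 + 4*E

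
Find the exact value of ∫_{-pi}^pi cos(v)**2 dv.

Use the identity cos^2(v) = (1 + cos(2*v))/2.
An antiderivative is F(v) = v/2 + sin(2*v)/4.
Then F(pi) - F(-pi) = (pi/2) - (-pi/2) = pi.

pi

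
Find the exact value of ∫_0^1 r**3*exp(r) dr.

Integrate by parts 3 times (u = r^3, dv = exp(r) dr).
An antiderivative is F(r) = (r**3 - 3*r**2 + 6*r - 6)*exp(r).
Then F(1) - F(0) = (-2*E) - (-6) = 6 - 2*E.

6 - 2*E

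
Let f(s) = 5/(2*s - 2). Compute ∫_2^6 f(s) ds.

5*log(5)/2

An antiderivative is F(s) = 5*log(2*s - 2)/2.
Then F(6) - F(2) = (5*log(10)/2) - (5*log(2)/2) = 5*log(5)/2.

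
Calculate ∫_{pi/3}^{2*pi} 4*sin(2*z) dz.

-3

An antiderivative is F(z) = -2*cos(2*z).
Then F(2*pi) - F(pi/3) = (-2) - (1) = -3.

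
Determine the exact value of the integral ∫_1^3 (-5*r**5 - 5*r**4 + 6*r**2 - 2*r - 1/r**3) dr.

By the power rule, an antiderivative is F(r) = -5*r**6/6 - r**5 + 2*r**3 - r**2 + 1/(2*r**2).
Then F(3) - F(1) = (-7249/9) - (-1/3) = -7246/9.

-7246/9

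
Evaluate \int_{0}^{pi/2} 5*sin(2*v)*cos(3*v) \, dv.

Use the identity sin(2*v)cos(3*v) = [sin(5*v) + sin(-v)]/2.
An antiderivative is F(v) = 5*cos(v)/2 - cos(5*v)/2.
Then F(pi/2) - F(0) = (0) - (2) = -2.

-2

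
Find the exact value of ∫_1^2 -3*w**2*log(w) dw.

Integrate by parts once (u = ln w, dv = -3*w**2 dw).
An antiderivative is F(w) = -w**3*(3*log(w) - 1)/3.
Then F(2) - F(1) = (8/3 - 8*log(2)) - (1/3) = 7/3 - 8*log(2).

7/3 - 8*log(2)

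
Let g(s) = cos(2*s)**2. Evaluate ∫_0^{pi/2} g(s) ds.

Use the identity cos^2(2*s) = (1 + cos(4*s))/2.
An antiderivative is F(s) = s/2 + sin(4*s)/8.
Then F(pi/2) - F(0) = (pi/4) - (0) = pi/4.

pi/4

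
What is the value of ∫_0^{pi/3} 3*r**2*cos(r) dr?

-3*sqrt(3) + sqrt(3)*pi**2/6 + pi

Integrate by parts twice (u = r^2, dv = 3*cos(r) dr).
An antiderivative is F(r) = 3*r**2*sin(r) + 6*r*cos(r) - 6*sin(r).
Then F(pi/3) - F(0) = (-3*sqrt(3) + sqrt(3)*pi**2/6 + pi) - (0) = -3*sqrt(3) + sqrt(3)*pi**2/6 + pi.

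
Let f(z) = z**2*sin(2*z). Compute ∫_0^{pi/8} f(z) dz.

-1/4 - sqrt(2)*pi**2/256 + sqrt(2)*pi/32 + sqrt(2)/8

Integrate by parts twice (u = z^2, dv = sin(2*z) dz).
An antiderivative is F(z) = -z**2*cos(2*z)/2 + z*sin(2*z)/2 + cos(2*z)/4.
Then F(pi/8) - F(0) = (sqrt(2)*(-pi**2 + 8*pi + 32)/256) - (1/4) = -1/4 - sqrt(2)*pi**2/256 + sqrt(2)*pi/32 + sqrt(2)/8.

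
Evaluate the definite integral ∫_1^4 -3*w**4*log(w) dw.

3069/25 - 6144*log(2)/5

Integrate by parts once (u = ln w, dv = -3*w**4 dw).
An antiderivative is F(w) = -3*w**5*(5*log(w) - 1)/25.
Then F(4) - F(1) = (3072/25 - 6144*log(2)/5) - (3/25) = 3069/25 - 6144*log(2)/5.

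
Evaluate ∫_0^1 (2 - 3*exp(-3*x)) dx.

exp(-3) + 1

An antiderivative is F(x) = 2*x + exp(-3*x).
Then F(1) - F(0) = (exp(-3) + 2) - (1) = exp(-3) + 1.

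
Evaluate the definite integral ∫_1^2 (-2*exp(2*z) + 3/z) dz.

An antiderivative is F(z) = -exp(2*z) + 3*log(z).
Then F(2) - F(1) = (-exp(4) + log(8)) - (-exp(2)) = -exp(4) + log(8) + exp(2).

-exp(4) + log(8) + exp(2)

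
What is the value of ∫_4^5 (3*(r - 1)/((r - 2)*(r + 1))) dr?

Factor the denominator: r**2 - r - 2 = (r + 1)(r - 2).
Partial fractions: 3*(r - 1)/((r - 2)*(r + 1)) = 2/(r + 1) + 1/(r - 2).
An antiderivative is F(r) = log(r - 2) + 2*log(r + 1).
Then F(5) - F(4) = (2*log(2) + 3*log(3)) - (log(50)) = log(54/25).

log(54/25)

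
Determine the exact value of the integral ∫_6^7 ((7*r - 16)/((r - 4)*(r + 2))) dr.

Factor the denominator: r**2 - 2*r - 8 = (r + 2)(r - 4).
Partial fractions: (7*r - 16)/((r - 4)*(r + 2)) = 5/(r + 2) + 2/(r - 4).
An antiderivative is F(r) = 2*log(r - 4) + 5*log(r + 2).
Then F(7) - F(6) = (12*log(3)) - (17*log(2)) = -17*log(2) + 12*log(3).

-17*log(2) + 12*log(3)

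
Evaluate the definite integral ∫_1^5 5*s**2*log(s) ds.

-620/9 + 625*log(5)/3

Integrate by parts once (u = ln s, dv = 5*s**2 ds).
An antiderivative is F(s) = 5*s**3*(3*log(s) - 1)/9.
Then F(5) - F(1) = (-625/9 + 625*log(5)/3) - (-5/9) = -620/9 + 625*log(5)/3.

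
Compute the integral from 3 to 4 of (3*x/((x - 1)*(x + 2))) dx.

Factor the denominator: x**2 + x - 2 = (x + 2)(x - 1).
Partial fractions: 3*x/((x - 1)*(x + 2)) = 2/(x + 2) + 1/(x - 1).
An antiderivative is F(x) = log(x - 1) + 2*log(x + 2).
Then F(4) - F(3) = (2*log(2) + 3*log(3)) - (log(50)) = log(54/25).

log(54/25)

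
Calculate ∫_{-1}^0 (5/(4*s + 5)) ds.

5*log(5)/4

An antiderivative is F(s) = 5*log(4*s + 5)/4.
Then F(0) - F(-1) = (5*log(5)/4) - (0) = 5*log(5)/4.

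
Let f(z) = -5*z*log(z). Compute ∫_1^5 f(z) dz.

30 - 125*log(5)/2

Integrate by parts once (u = ln z, dv = -5*z dz).
An antiderivative is F(z) = -5*z**2*(2*log(z) - 1)/4.
Then F(5) - F(1) = (125/4 - 125*log(5)/2) - (5/4) = 30 - 125*log(5)/2.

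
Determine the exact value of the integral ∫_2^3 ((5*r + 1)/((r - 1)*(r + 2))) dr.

-4*log(2) + 3*log(5)

Factor the denominator: r**2 + r - 2 = (r + 2)(r - 1).
Partial fractions: (5*r + 1)/((r - 1)*(r + 2)) = 3/(r + 2) + 2/(r - 1).
An antiderivative is F(r) = 2*log(r - 1) + 3*log(r + 2).
Then F(3) - F(2) = (2*log(2) + 3*log(5)) - (log(64)) = -4*log(2) + 3*log(5).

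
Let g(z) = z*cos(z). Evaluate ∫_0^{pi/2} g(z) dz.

-1 + pi/2

Integrate by parts once (u = z, dv = cos(z) dz).
An antiderivative is F(z) = z*sin(z) + cos(z).
Then F(pi/2) - F(0) = (pi/2) - (1) = -1 + pi/2.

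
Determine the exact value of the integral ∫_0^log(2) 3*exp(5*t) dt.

Let u = exp(t), so du = exp(t) dt. When t = 0, u = 1; when t = log(2), u = 2.
The integral becomes 3·∫ u**4 du from 1 to 2, with antiderivative 3*u**5/5.
Back in t: F(t) = 3*exp(5*t)/5.
Then F(log(2)) - F(0) = (96/5) - (3/5) = 93/5.

93/5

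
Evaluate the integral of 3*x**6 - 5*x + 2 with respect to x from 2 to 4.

48586/7

By the power rule, an antiderivative is F(x) = 3*x**7/7 - 5*x**2/2 + 2*x.
Then F(4) - F(2) = (48928/7) - (342/7) = 48586/7.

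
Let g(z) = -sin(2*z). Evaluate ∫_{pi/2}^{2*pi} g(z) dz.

1

An antiderivative is F(z) = cos(2*z)/2.
Then F(2*pi) - F(pi/2) = (1/2) - (-1/2) = 1.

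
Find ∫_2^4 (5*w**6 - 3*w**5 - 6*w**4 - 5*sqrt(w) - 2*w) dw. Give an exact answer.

By the power rule, an antiderivative is F(w) = 5*w**7/7 - w**6/2 - 6*w**5/5 - 10*w**(3/2)/3 - w**2.
Then F(4) - F(2) = (880256/105) - (596/35 - 20*sqrt(2)/3) = 20*sqrt(2)/3 + 878468/105.

20*sqrt(2)/3 + 878468/105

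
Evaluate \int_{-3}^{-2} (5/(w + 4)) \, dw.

log(32)

An antiderivative is F(w) = 5*log(w + 4).
Then F(-2) - F(-3) = (log(32)) - (0) = log(32).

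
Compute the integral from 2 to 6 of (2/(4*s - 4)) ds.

log(5)/2

An antiderivative is F(s) = log(4*s - 4)/2.
Then F(6) - F(2) = (log(20)/2) - (log(2)) = log(5)/2.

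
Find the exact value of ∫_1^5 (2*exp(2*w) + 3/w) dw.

-exp(2) + 3*log(5) + exp(10)

An antiderivative is F(w) = exp(2*w) + 3*log(w).
Then F(5) - F(1) = (3*log(5) + exp(10)) - (exp(2)) = -exp(2) + 3*log(5) + exp(10).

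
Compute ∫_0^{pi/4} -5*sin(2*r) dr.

-5/2

An antiderivative is F(r) = 5*cos(2*r)/2.
Then F(pi/4) - F(0) = (0) - (5/2) = -5/2.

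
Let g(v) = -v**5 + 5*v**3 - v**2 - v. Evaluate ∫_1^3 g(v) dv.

-34

By the power rule, an antiderivative is F(v) = -v**6/6 + 5*v**4/4 - v**3/3 - v**2/2.
Then F(3) - F(1) = (-135/4) - (1/4) = -34.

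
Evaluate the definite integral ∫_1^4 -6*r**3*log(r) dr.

Integrate by parts once (u = ln r, dv = -6*r**3 dr).
An antiderivative is F(r) = -3*r**4*(4*log(r) - 1)/8.
Then F(4) - F(1) = (96 - 768*log(2)) - (3/8) = 765/8 - 768*log(2).

765/8 - 768*log(2)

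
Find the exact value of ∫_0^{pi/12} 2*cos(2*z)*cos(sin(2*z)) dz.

Let u = sin(2*z), so du = 2*cos(2*z) dz. When z = 0, u = 0; when z = pi/12, u = 1/2.
The integral becomes ∫ cos(u) du from 0 to 1/2, with antiderivative sin(u).
Back in z: F(z) = sin(sin(2*z)).
Then F(pi/12) - F(0) = (sin(1/2)) - (0) = sin(1/2).

sin(1/2)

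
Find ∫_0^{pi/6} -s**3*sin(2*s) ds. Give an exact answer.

Integrate by parts 3 times (u = s^3, dv = -sin(2*s) ds).
An antiderivative is F(s) = s**3*cos(2*s)/2 - 3*s**2*sin(2*s)/4 - 3*s*cos(2*s)/4 + 3*sin(2*s)/8.
Then F(pi/6) - F(0) = (-pi/16 - sqrt(3)*pi**2/96 + pi**3/864 + 3*sqrt(3)/16) - (0) = -pi/16 - sqrt(3)*pi**2/96 + pi**3/864 + 3*sqrt(3)/16.

-pi/16 - sqrt(3)*pi**2/96 + pi**3/864 + 3*sqrt(3)/16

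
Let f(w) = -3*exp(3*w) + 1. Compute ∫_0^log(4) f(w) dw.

An antiderivative is F(w) = -exp(3*w) + w.
Then F(log(4)) - F(0) = (-64 + log(4)) - (-1) = -63 + log(4).

-63 + log(4)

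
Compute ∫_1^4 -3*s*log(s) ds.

45/4 - 48*log(2)

Integrate by parts once (u = ln s, dv = -3*s ds).
An antiderivative is F(s) = -3*s**2*(2*log(s) - 1)/4.
Then F(4) - F(1) = (12 - 48*log(2)) - (3/4) = 45/4 - 48*log(2).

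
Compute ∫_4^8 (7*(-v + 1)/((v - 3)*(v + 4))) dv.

Factor the denominator: v**2 + v - 12 = (v + 4)(v - 3).
Partial fractions: 7*(-v + 1)/((v - 3)*(v + 4)) = -5/(v + 4) - 2/(v - 3).
An antiderivative is F(v) = -2*log(v - 3) - 5*log(v + 4).
Then F(8) - F(4) = (-10*log(2) - 5*log(3) - 2*log(5)) - (-15*log(2)) = -5*log(3) - 2*log(5) + 5*log(2).

-5*log(3) - 2*log(5) + 5*log(2)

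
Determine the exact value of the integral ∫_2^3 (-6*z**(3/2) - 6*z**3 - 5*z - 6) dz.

-116 - 108*sqrt(3)/5 + 48*sqrt(2)/5

By the power rule, an antiderivative is F(z) = -12*z**(5/2)/5 - 3*z**4/2 - 5*z**2/2 - 6*z.
Then F(3) - F(2) = (-162 - 108*sqrt(3)/5) - (-46 - 48*sqrt(2)/5) = -116 - 108*sqrt(3)/5 + 48*sqrt(2)/5.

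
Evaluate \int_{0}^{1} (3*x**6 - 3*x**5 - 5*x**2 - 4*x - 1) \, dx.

-199/42

By the power rule, an antiderivative is F(x) = 3*x**7/7 - x**6/2 - 5*x**3/3 - 2*x**2 - x.
Then F(1) - F(0) = (-199/42) - (0) = -199/42.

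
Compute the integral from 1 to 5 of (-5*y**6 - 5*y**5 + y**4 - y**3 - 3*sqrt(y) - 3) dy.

By the power rule, an antiderivative is F(y) = -5*y**7/7 - 5*y**6/6 + y**5/5 - y**4/4 - 2*y**(3/2) - 3*y.
Then F(5) - F(1) = (-5743135/84 - 10*sqrt(5)) - (-2771/420) = -2392742/35 - 10*sqrt(5).

-2392742/35 - 10*sqrt(5)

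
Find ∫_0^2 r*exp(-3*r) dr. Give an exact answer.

Integrate by parts once (u = r, dv = exp(-3*r) dr).
An antiderivative is F(r) = (-3*r - 1)*exp(-3*r)/9.
Then F(2) - F(0) = (-7*exp(-6)/9) - (-1/9) = (-7 + exp(6))*exp(-6)/9.

(-7 + exp(6))*exp(-6)/9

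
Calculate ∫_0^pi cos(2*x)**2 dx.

Use the identity cos^2(2*x) = (1 + cos(4*x))/2.
An antiderivative is F(x) = x/2 + sin(4*x)/8.
Then F(pi) - F(0) = (pi/2) - (0) = pi/2.

pi/2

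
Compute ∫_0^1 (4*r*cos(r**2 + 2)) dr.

-2*sin(2) + 2*sin(3)

Let u = r**2 + 2, so du = 2*r dr. When r = 0, u = 2; when r = 1, u = 3.
The integral becomes 2·∫ cos(u) du from 2 to 3, with antiderivative 2*sin(u).
Back in r: F(r) = 2*sin(r**2 + 2).
Then F(1) - F(0) = (2*sin(3)) - (2*sin(2)) = -2*sin(2) + 2*sin(3).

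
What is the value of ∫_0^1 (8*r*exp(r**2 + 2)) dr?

-4*(1 - exp(1))*exp(2)

Let u = r**2 + 2, so du = 2*r dr. When r = 0, u = 2; when r = 1, u = 3.
The integral becomes 4·∫ exp(u) du from 2 to 3, with antiderivative 4*exp(u).
Back in r: F(r) = 4*exp(r**2 + 2).
Then F(1) - F(0) = (4*exp(3)) - (4*exp(2)) = -4*(1 - exp(1))*exp(2).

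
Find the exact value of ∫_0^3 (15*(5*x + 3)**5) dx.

34011495/2

Let u = 5*x + 3, so du = 5 dx. When x = 0, u = 3; when x = 3, u = 18.
The integral becomes 3·∫ u**5 du from 3 to 18, with antiderivative u**6/2.
Back in x: F(x) = (5*x + 3)**6/2.
Then F(3) - F(0) = (17006112) - (729/2) = 34011495/2.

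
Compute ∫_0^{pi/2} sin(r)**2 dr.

pi/4

Use the identity sin^2(r) = (1 - cos(2*r))/2.
An antiderivative is F(r) = r/2 - sin(2*r)/4.
Then F(pi/2) - F(0) = (pi/4) - (0) = pi/4.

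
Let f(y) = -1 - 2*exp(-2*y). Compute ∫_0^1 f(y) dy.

An antiderivative is F(y) = -y + exp(-2*y).
Then F(1) - F(0) = (-1 + exp(-2)) - (1) = -2 + exp(-2).

-2 + exp(-2)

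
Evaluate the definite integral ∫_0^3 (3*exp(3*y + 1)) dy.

Let u = 3*y + 1, so du = 3 dy. When y = 0, u = 1; when y = 3, u = 10.
The integral becomes ∫ exp(u) du from 1 to 10, with antiderivative exp(u).
Back in y: F(y) = exp(3*y + 1).
Then F(3) - F(0) = (exp(10)) - (exp(1)) = -exp(1) + exp(10).

-exp(1) + exp(10)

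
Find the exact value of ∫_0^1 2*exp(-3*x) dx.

2/3 - 2*exp(-3)/3

An antiderivative is F(x) = -2*exp(-3*x)/3.
Then F(1) - F(0) = (-2*exp(-3)/3) - (-2/3) = 2/3 - 2*exp(-3)/3.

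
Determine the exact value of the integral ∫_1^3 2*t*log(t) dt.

-4 + 9*log(3)

Integrate by parts once (u = ln t, dv = 2*t dt).
An antiderivative is F(t) = t**2*(2*log(t) - 1)/2.
Then F(3) - F(1) = (-9/2 + 9*log(3)) - (-1/2) = -4 + 9*log(3).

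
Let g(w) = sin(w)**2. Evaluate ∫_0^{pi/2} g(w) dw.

pi/4

Use the identity sin^2(w) = (1 - cos(2*w))/2.
An antiderivative is F(w) = w/2 - sin(2*w)/4.
Then F(pi/2) - F(0) = (pi/4) - (0) = pi/4.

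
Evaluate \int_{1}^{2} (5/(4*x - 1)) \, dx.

An antiderivative is F(x) = 5*log(4*x - 1)/4.
Then F(2) - F(1) = (5*log(7)/4) - (5*log(3)/4) = -5*log(3)/4 + 5*log(7)/4.

-5*log(3)/4 + 5*log(7)/4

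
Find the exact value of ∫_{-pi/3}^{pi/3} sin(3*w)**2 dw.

Use the identity sin^2(3*w) = (1 - cos(6*w))/2.
An antiderivative is F(w) = w/2 - sin(6*w)/12.
Then F(pi/3) - F(-pi/3) = (pi/6) - (-pi/6) = pi/3.

pi/3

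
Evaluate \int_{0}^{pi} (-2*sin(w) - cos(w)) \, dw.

An antiderivative is F(w) = -sin(w) + 2*cos(w).
Then F(pi) - F(0) = (-2) - (2) = -4.

-4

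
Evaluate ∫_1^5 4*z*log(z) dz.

-24 + 50*log(5)

Integrate by parts once (u = ln z, dv = 4*z dz).
An antiderivative is F(z) = z**2*(2*log(z) - 1).
Then F(5) - F(1) = (-25 + 50*log(5)) - (-1) = -24 + 50*log(5).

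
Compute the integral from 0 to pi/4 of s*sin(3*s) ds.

Integrate by parts once (u = s, dv = sin(3*s) ds).
An antiderivative is F(s) = -s*cos(3*s)/3 + sin(3*s)/9.
Then F(pi/4) - F(0) = (sqrt(2)*(4 + 3*pi)/72) - (0) = sqrt(2)*(4 + 3*pi)/72.

sqrt(2)*(4 + 3*pi)/72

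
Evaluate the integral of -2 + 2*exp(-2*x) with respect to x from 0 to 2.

-3 - exp(-4)

An antiderivative is F(x) = -2*x - exp(-2*x).
Then F(2) - F(0) = (-4 - exp(-4)) - (-1) = -3 - exp(-4).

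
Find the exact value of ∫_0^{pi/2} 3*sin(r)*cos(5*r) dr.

Use the identity sin(r)cos(5*r) = [sin(6*r) + sin(-4*r)]/2.
An antiderivative is F(r) = 3*cos(4*r)/8 - cos(6*r)/4.
Then F(pi/2) - F(0) = (5/8) - (1/8) = 1/2.

1/2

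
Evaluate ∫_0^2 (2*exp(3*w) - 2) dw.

An antiderivative is F(w) = 2*exp(3*w)/3 - 2*w.
Then F(2) - F(0) = (-4 + 2*exp(6)/3) - (2/3) = -14/3 + 2*exp(6)/3.

-14/3 + 2*exp(6)/3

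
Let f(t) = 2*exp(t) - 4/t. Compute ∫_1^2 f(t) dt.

An antiderivative is F(t) = 2*exp(t) - 4*log(t).
Then F(2) - F(1) = (-log(16) + 2*exp(2)) - (2*exp(1)) = -2*exp(1) - 4*log(2) + 2*exp(2).

-2*exp(1) - 4*log(2) + 2*exp(2)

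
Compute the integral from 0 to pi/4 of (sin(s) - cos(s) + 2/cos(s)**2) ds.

3 - sqrt(2)

An antiderivative is F(s) = -sin(s) - cos(s) + 2*tan(s).
Then F(pi/4) - F(0) = (2 - sqrt(2)) - (-1) = 3 - sqrt(2).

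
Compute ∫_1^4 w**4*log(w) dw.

-1023/25 + 2048*log(2)/5

Integrate by parts once (u = ln w, dv = w**4 dw).
An antiderivative is F(w) = w**5*(5*log(w) - 1)/25.
Then F(4) - F(1) = (-1024/25 + 2048*log(2)/5) - (-1/25) = -1023/25 + 2048*log(2)/5.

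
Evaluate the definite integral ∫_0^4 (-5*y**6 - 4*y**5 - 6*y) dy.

By the power rule, an antiderivative is F(y) = -5*y**7/7 - 2*y**6/3 - 3*y**2.
Then F(4) - F(0) = (-304112/21) - (0) = -304112/21.

-304112/21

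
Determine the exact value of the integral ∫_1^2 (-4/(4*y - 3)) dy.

-log(5)

An antiderivative is F(y) = -log(4*y - 3).
Then F(2) - F(1) = (-log(5)) - (0) = -log(5).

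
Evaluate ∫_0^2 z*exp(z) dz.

1 + exp(2)

Integrate by parts once (u = z, dv = exp(z) dz).
An antiderivative is F(z) = (z - 1)*exp(z).
Then F(2) - F(0) = (exp(2)) - (-1) = 1 + exp(2).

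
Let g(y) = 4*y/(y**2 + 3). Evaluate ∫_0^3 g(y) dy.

Let u = y**2 + 3, so du = 2*y dy. When y = 0, u = 3; when y = 3, u = 12.
The integral becomes 2·∫ 1/u du from 3 to 12, with antiderivative 2*log(u).
Back in y: F(y) = 2*log(y**2 + 3).
Then F(3) - F(0) = (2*log(3) + 4*log(2)) - (log(9)) = log(16).

log(16)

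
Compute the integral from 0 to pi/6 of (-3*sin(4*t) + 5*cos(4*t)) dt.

An antiderivative is F(t) = 5*sin(4*t)/4 + 3*cos(4*t)/4.
Then F(pi/6) - F(0) = (-3/8 + 5*sqrt(3)/8) - (3/4) = -9/8 + 5*sqrt(3)/8.

-9/8 + 5*sqrt(3)/8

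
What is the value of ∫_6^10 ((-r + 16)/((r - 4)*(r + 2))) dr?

Factor the denominator: r**2 - 2*r - 8 = (r + 2)(r - 4).
Partial fractions: (-r + 16)/((r - 4)*(r + 2)) = -3/(r + 2) + 2/(r - 4).
An antiderivative is F(r) = 2*log(r - 4) - 3*log(r + 2).
Then F(10) - F(6) = (-log(48)) - (-7*log(2)) = log(8/3).

log(8/3)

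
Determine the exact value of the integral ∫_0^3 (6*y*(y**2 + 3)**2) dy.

1701

Let u = y**2 + 3, so du = 2*y dy. When y = 0, u = 3; when y = 3, u = 12.
The integral becomes 3·∫ u**2 du from 3 to 12, with antiderivative u**3.
Back in y: F(y) = (y**2 + 3)**3.
Then F(3) - F(0) = (1728) - (27) = 1701.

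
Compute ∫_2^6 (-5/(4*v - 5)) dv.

An antiderivative is F(v) = -5*log(4*v - 5)/4.
Then F(6) - F(2) = (-5*log(19)/4) - (-5*log(3)/4) = -5*log(19)/4 + 5*log(3)/4.

-5*log(19)/4 + 5*log(3)/4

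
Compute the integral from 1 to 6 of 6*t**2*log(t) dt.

Integrate by parts once (u = ln t, dv = 6*t**2 dt).
An antiderivative is F(t) = 2*t**3*(3*log(t) - 1)/3.
Then F(6) - F(1) = (-144 + 432*log(2) + 432*log(3)) - (-2/3) = -430/3 + 432*log(2) + 432*log(3).

-430/3 + 432*log(2) + 432*log(3)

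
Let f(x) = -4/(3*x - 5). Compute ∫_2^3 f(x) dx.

An antiderivative is F(x) = -4*log(3*x - 5)/3.
Then F(3) - F(2) = (-8*log(2)/3) - (0) = -8*log(2)/3.

-8*log(2)/3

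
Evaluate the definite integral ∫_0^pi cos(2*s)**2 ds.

pi/2

Use the identity cos^2(2*s) = (1 + cos(4*s))/2.
An antiderivative is F(s) = s/2 + sin(4*s)/8.
Then F(pi) - F(0) = (pi/2) - (0) = pi/2.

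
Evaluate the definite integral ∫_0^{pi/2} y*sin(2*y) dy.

Integrate by parts once (u = y, dv = sin(2*y) dy).
An antiderivative is F(y) = -y*cos(2*y)/2 + sin(2*y)/4.
Then F(pi/2) - F(0) = (pi/4) - (0) = pi/4.

pi/4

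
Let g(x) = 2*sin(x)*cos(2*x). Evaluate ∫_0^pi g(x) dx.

Use the identity sin(x)cos(2*x) = [sin(3*x) + sin(-x)]/2.
An antiderivative is F(x) = cos(x) - cos(3*x)/3.
Then F(pi) - F(0) = (-2/3) - (2/3) = -4/3.

-4/3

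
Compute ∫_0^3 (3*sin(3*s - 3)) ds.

Let u = 3*s - 3, so du = 3 ds. When s = 0, u = -3; when s = 3, u = 6.
The integral becomes ∫ sin(u) du from -3 to 6, with antiderivative -cos(u).
Back in s: F(s) = -cos(3*s - 3).
Then F(3) - F(0) = (-cos(6)) - (-cos(3)) = cos(3) - cos(6).

cos(3) - cos(6)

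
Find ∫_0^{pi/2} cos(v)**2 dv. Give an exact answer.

Use the identity cos^2(v) = (1 + cos(2*v))/2.
An antiderivative is F(v) = v/2 + sin(2*v)/4.
Then F(pi/2) - F(0) = (pi/4) - (0) = pi/4.

pi/4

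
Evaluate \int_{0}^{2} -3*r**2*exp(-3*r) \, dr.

Integrate by parts twice (u = r^2, dv = -3*exp(-3*r) dr).
An antiderivative is F(r) = (9*r**2 + 6*r + 2)*exp(-3*r)/9.
Then F(2) - F(0) = (50*exp(-6)/9) - (2/9) = -2/9 + 50*exp(-6)/9.

-2/9 + 50*exp(-6)/9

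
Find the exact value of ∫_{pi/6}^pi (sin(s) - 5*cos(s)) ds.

sqrt(3)/2 + 7/2

An antiderivative is F(s) = -5*sin(s) - cos(s).
Then F(pi) - F(pi/6) = (1) - (-5/2 - sqrt(3)/2) = sqrt(3)/2 + 7/2.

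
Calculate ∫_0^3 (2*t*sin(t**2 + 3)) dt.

cos(3) - cos(12)

Let u = t**2 + 3, so du = 2*t dt. When t = 0, u = 3; when t = 3, u = 12.
The integral becomes ∫ sin(u) du from 3 to 12, with antiderivative -cos(u).
Back in t: F(t) = -cos(t**2 + 3).
Then F(3) - F(0) = (-cos(12)) - (-cos(3)) = cos(3) - cos(12).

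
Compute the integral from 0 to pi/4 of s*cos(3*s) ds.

-1/9 - sqrt(2)/18 + sqrt(2)*pi/24

Integrate by parts once (u = s, dv = cos(3*s) ds).
An antiderivative is F(s) = s*sin(3*s)/3 + cos(3*s)/9.
Then F(pi/4) - F(0) = (sqrt(2)*(-4 + 3*pi)/72) - (1/9) = -1/9 - sqrt(2)/18 + sqrt(2)*pi/24.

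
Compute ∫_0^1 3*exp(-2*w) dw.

An antiderivative is F(w) = -3*exp(-2*w)/2.
Then F(1) - F(0) = (-3*exp(-2)/2) - (-3/2) = 3/2 - 3*exp(-2)/2.

3/2 - 3*exp(-2)/2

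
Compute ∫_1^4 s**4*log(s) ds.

Integrate by parts once (u = ln s, dv = s**4 ds).
An antiderivative is F(s) = s**5*(5*log(s) - 1)/25.
Then F(4) - F(1) = (-1024/25 + 2048*log(2)/5) - (-1/25) = -1023/25 + 2048*log(2)/5.

-1023/25 + 2048*log(2)/5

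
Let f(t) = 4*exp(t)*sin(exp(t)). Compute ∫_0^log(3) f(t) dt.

4*cos(1) - 4*cos(3)

Let u = exp(t), so du = exp(t) dt. When t = 0, u = 1; when t = log(3), u = 3.
The integral becomes 4·∫ sin(u) du from 1 to 3, with antiderivative -4*cos(u).
Back in t: F(t) = -4*cos(exp(t)).
Then F(log(3)) - F(0) = (-4*cos(3)) - (-4*cos(1)) = 4*cos(1) - 4*cos(3).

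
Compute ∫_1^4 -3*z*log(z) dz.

Integrate by parts once (u = ln z, dv = -3*z dz).
An antiderivative is F(z) = -3*z**2*(2*log(z) - 1)/4.
Then F(4) - F(1) = (12 - 48*log(2)) - (3/4) = 45/4 - 48*log(2).

45/4 - 48*log(2)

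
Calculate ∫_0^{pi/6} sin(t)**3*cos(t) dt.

Let u = sin(t), so du = cos(t) dt. When t = 0, u = 0; when t = pi/6, u = 1/2.
The integral becomes ∫ u**3 du from 0 to 1/2, with antiderivative u**4/4.
Back in t: F(t) = sin(t)**4/4.
Then F(pi/6) - F(0) = (1/64) - (0) = 1/64.

1/64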